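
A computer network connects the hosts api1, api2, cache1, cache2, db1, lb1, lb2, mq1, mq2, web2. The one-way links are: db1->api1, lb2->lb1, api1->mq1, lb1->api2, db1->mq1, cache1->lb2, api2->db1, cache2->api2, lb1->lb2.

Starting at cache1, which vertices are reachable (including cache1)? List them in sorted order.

api1, api2, cache1, db1, lb1, lb2, mq1

Start at cache1.
Its neighbours: lb2.
Then their neighbours: lb1.
Then next layer: api2.
Then next layer: db1.
Then next layer: api1, mq1.
Nothing further is reachable.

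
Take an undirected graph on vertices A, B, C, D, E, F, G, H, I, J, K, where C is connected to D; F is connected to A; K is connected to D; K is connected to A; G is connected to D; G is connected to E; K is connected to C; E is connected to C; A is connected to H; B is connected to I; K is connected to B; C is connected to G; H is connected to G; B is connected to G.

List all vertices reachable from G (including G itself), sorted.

Start at G.
Its neighbours: B, C, D, E, H.
Then their neighbours: A, I, K.
Then next layer: F.
Nothing further is reachable.

A, B, C, D, E, F, G, H, I, K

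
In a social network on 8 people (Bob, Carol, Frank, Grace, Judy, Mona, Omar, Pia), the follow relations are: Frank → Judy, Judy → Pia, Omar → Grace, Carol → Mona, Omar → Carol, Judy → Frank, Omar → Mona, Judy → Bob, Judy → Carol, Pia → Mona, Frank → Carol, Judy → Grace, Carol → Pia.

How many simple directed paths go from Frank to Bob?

1

Frank→Judy→Bob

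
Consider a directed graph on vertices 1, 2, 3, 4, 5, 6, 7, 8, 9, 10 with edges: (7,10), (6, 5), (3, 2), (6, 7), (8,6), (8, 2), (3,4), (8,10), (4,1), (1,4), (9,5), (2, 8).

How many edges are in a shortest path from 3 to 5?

Distance 0: 3.
Distance 1: 2, 4.
Distance 2: 1, 8.
Distance 3: 6, 10.
Distance 4: 5, 7 — contains 5.

4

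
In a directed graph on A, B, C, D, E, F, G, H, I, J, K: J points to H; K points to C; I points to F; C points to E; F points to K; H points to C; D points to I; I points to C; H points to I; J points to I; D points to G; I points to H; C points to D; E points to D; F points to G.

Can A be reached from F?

Explore from F.
Distance 1: reach G, K.
Distance 2: reach C.
Distance 3: reach D, E.
Distance 4: reach I.
Distance 5: reach H.
The search from F is exhausted; no directed path reaches A.

No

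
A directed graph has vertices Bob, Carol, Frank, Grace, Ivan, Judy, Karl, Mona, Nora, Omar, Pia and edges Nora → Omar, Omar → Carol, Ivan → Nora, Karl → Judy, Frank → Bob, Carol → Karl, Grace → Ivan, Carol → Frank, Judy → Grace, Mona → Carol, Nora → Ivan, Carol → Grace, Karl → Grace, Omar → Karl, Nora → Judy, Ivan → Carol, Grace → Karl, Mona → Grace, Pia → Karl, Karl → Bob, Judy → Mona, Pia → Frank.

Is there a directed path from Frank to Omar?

Explore from Frank.
Distance 1: reach Bob.
The search from Frank is exhausted; no directed path reaches Omar.

No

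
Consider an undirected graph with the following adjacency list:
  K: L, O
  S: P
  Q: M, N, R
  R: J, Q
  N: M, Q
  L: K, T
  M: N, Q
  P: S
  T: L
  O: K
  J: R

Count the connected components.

From J: component {J, M, N, Q, R}.
From K: component {K, L, O, T}.
From P: component {P, S}.
That's 3 components.

3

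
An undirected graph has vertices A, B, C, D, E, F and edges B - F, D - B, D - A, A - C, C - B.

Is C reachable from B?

Yes

Explore from B.
Distance 1: reach C, D, F.
Found C.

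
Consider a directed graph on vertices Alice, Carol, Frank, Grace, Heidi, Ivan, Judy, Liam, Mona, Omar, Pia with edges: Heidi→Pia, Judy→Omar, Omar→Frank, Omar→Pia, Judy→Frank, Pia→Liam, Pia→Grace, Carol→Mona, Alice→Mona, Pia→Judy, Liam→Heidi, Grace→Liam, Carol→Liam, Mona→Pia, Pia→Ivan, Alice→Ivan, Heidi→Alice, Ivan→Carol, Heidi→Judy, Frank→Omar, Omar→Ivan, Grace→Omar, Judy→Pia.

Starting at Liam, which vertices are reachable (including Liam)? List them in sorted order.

Start at Liam.
Its neighbours: Heidi.
Then their neighbours: Alice, Judy, Pia.
Then next layer: Frank, Grace, Ivan, Mona, Omar.
Then next layer: Carol.
Every vertex is now reached.

Alice, Carol, Frank, Grace, Heidi, Ivan, Judy, Liam, Mona, Omar, Pia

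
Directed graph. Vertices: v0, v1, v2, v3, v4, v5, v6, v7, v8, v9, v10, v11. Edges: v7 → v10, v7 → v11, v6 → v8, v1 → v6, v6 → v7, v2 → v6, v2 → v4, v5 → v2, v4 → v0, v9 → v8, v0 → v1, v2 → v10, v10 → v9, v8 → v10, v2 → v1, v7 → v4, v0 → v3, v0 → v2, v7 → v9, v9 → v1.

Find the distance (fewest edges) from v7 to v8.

Distance 0: v7.
Distance 1: v4, v9, v10, v11.
Distance 2: v0, v1, v8 — contains v8.

2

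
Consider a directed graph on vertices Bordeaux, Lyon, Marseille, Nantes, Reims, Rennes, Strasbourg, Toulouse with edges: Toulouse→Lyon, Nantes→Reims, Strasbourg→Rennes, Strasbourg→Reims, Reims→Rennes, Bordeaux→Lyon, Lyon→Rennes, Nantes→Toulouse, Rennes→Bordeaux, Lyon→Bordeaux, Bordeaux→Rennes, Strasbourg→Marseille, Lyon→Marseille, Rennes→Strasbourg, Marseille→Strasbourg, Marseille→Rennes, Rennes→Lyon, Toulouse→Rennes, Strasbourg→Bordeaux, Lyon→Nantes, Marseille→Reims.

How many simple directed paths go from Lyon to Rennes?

9

Lyon→Bordeaux→Rennes
Lyon→Marseille→Reims→Rennes
Lyon→Marseille→Rennes
Lyon→Marseille→Strasbourg→Bordeaux→Rennes
Lyon→Marseille→Strasbourg→Reims→Rennes
Lyon→Marseille→Strasbourg→Rennes
Lyon→Nantes→Reims→Rennes
Lyon→Nantes→Toulouse→Rennes
Lyon→Rennes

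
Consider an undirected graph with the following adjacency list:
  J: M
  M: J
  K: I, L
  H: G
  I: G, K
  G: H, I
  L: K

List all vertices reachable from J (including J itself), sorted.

Start at J.
Its neighbours: M.
Nothing further is reachable.

J, M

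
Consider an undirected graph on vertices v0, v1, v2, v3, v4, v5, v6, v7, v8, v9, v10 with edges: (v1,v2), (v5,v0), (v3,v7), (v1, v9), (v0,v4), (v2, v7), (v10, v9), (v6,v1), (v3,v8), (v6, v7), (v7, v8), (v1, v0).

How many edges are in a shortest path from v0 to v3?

4

Distance 0: v0.
Distance 1: v1, v4, v5.
Distance 2: v2, v6, v9.
Distance 3: v7, v10.
Distance 4: v3, v8 — contains v3.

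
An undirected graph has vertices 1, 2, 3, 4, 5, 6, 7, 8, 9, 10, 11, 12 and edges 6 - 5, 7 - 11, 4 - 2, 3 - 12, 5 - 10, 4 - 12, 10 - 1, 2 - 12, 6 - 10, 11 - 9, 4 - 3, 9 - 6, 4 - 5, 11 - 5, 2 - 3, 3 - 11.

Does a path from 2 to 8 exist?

Explore from 2.
Distance 1: reach 3, 4, 12.
Distance 2: reach 5, 11.
Distance 3: reach 6, 7, 9, 10.
Distance 4: reach 1.
The search is exhausted without reaching 8; it lies in a different component.

No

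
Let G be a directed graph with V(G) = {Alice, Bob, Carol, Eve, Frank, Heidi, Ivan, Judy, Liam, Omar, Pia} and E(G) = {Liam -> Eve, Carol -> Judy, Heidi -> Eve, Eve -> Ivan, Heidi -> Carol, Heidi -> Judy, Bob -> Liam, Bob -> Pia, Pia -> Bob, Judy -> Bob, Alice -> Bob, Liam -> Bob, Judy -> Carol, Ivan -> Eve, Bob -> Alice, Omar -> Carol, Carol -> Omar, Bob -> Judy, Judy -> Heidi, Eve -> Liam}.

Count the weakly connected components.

From Alice: component {Alice, Bob, Carol, Eve, Heidi, Ivan, Judy, Liam, Omar, Pia}.
From Frank: component {Frank}.
That's 2 components.

2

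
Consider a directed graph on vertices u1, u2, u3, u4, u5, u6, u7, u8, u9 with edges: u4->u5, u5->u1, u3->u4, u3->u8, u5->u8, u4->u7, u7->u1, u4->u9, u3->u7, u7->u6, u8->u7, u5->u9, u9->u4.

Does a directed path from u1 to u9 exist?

u1 has no outgoing edges, so nothing is reachable from it.

No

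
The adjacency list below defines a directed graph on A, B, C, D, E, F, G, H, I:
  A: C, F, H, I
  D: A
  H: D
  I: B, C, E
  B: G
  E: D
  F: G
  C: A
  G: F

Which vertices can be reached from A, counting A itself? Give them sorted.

Start at A.
Its neighbours: C, F, H, I.
Then their neighbours: B, D, E, G.
Every vertex is now reached.

A, B, C, D, E, F, G, H, I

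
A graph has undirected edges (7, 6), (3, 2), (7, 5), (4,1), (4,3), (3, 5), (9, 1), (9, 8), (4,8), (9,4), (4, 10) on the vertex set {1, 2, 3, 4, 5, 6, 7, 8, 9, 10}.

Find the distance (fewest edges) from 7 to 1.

Distance 0: 7.
Distance 1: 5, 6.
Distance 2: 3.
Distance 3: 2, 4.
Distance 4: 1, 8, 9, 10 — contains 1.

4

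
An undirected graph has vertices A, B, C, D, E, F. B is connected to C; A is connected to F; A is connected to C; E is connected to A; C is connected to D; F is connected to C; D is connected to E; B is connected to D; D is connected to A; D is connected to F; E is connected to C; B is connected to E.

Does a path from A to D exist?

Explore from A.
Distance 1: reach C, D, E, F.
Found D.

Yes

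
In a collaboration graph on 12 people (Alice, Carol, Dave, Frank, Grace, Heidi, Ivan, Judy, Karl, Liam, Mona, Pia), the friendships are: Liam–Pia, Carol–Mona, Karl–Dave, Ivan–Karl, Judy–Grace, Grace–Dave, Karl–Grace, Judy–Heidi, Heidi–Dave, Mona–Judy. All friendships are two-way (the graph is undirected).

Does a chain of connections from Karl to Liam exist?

Explore from Karl.
Distance 1: reach Dave, Grace, Ivan.
Distance 2: reach Heidi, Judy.
Distance 3: reach Mona.
Distance 4: reach Carol.
The search is exhausted without reaching Liam; it lies in a different component.

No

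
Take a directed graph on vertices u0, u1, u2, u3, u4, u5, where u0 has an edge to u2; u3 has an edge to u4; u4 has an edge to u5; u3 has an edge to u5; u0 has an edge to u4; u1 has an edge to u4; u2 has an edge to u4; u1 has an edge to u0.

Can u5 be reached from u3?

Explore from u3.
Distance 1: reach u4, u5.
Found u5.

Yes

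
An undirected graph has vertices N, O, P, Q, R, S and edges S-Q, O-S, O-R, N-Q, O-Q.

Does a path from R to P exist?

No

Explore from R.
Distance 1: reach O.
Distance 2: reach Q, S.
Distance 3: reach N.
The search is exhausted without reaching P; it lies in a different component.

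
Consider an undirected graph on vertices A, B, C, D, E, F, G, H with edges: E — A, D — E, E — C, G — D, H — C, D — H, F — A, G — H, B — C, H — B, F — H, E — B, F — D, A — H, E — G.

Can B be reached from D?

Yes

Explore from D.
Distance 1: reach E, F, G, H.
Distance 2: reach A, B, C.
Found B.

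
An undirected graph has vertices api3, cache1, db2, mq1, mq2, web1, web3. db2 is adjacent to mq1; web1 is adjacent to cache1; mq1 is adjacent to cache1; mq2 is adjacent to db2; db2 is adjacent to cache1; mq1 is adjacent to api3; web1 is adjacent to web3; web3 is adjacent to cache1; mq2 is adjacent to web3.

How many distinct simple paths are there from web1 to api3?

7

web1–cache1–db2–mq1–api3
web1–cache1–mq1–api3
web1–cache1–web3–mq2–db2–mq1–api3
web1–web3–cache1–db2–mq1–api3
web1–web3–cache1–mq1–api3
web1–web3–mq2–db2–cache1–mq1–api3
web1–web3–mq2–db2–mq1–api3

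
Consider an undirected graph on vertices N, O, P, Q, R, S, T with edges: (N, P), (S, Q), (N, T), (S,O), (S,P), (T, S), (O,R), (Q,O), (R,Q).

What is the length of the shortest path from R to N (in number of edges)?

4

Distance 0: R.
Distance 1: O, Q.
Distance 2: S.
Distance 3: P, T.
Distance 4: N — contains N.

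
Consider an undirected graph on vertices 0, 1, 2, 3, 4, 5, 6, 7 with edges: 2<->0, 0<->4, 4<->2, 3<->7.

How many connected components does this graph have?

5

From 0: component {0, 2, 4}.
From 1: component {1}.
From 3: component {3, 7}.
From 5: component {5}.
From 6: component {6}.
That's 5 components.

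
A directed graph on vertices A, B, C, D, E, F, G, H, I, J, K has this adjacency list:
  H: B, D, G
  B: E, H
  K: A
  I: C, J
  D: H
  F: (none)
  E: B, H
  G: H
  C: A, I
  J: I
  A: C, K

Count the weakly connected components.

3

From A: component {A, C, I, J, K}.
From B: component {B, D, E, G, H}.
From F: component {F}.
That's 3 components.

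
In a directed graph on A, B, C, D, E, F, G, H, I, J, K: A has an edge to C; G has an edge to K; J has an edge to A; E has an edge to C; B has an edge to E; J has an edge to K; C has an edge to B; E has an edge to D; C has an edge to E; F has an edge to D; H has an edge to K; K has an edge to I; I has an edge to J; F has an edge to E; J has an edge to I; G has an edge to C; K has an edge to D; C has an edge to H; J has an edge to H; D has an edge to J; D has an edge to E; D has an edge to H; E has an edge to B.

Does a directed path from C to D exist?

Explore from C.
Distance 1: reach B, E, H.
Distance 2: reach D, K.
Found D.

Yes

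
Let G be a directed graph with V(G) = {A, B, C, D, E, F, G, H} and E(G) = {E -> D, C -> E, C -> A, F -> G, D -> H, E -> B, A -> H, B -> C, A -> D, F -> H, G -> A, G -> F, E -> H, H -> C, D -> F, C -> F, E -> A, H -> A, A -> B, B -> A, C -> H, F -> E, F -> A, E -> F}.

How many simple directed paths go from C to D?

16

C→A→D
C→E→A→D
C→E→B→A→D
C→E→D
C→E→F→A→D
C→E→F→G→A→D
C→E→F→H→A→D
C→E→H→A→D
... and 8 more.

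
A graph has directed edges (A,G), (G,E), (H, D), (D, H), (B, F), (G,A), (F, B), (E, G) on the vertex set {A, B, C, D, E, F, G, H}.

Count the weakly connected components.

4

From A: component {A, E, G}.
From B: component {B, F}.
From C: component {C}.
From D: component {D, H}.
That's 4 components.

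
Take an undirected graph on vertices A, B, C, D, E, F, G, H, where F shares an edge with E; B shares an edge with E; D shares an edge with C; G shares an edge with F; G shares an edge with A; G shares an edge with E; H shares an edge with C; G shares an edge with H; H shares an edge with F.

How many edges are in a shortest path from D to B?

5

Distance 0: D.
Distance 1: C.
Distance 2: H.
Distance 3: F, G.
Distance 4: A, E.
Distance 5: B — contains B.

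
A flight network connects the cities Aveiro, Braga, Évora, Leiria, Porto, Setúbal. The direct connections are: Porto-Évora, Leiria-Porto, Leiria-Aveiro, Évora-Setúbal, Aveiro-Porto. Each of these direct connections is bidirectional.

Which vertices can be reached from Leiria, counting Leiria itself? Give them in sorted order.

Start at Leiria.
Its neighbours: Aveiro, Porto.
Then their neighbours: Évora.
Then next layer: Setúbal.
Nothing further is reachable.

Aveiro, Évora, Leiria, Porto, Setúbal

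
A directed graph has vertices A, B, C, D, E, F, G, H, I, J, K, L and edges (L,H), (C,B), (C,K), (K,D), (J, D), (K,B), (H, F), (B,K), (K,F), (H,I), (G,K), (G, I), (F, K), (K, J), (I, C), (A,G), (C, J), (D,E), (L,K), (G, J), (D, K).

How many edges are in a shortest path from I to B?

2

Distance 0: I.
Distance 1: C.
Distance 2: B, J, K — contains B.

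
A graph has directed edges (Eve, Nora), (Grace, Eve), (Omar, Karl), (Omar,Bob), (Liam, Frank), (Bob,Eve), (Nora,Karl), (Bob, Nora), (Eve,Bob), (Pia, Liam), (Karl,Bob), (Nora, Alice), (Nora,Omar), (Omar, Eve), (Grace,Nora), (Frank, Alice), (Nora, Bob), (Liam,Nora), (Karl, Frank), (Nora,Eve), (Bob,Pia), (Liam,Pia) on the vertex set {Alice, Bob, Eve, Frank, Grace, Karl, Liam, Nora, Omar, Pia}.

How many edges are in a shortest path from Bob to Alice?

2

Distance 0: Bob.
Distance 1: Eve, Nora, Pia.
Distance 2: Alice, Karl, Liam, Omar — contains Alice.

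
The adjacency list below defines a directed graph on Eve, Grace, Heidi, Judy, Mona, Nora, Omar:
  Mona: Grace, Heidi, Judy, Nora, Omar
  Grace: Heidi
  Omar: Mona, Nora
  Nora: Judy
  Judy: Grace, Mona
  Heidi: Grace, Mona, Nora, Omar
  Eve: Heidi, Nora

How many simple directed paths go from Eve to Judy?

Eve→Heidi→Mona→Judy
Eve→Heidi→Mona→Nora→Judy
Eve→Heidi→Mona→Omar→Nora→Judy
Eve→Heidi→Nora→Judy
Eve→Heidi→Omar→Mona→Judy
Eve→Heidi→Omar→Mona→Nora→Judy
Eve→Heidi→Omar→Nora→Judy
Eve→Nora→Judy

8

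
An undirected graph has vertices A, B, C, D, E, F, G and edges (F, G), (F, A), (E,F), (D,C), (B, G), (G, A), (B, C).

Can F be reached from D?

Yes

Explore from D.
Distance 1: reach C.
Distance 2: reach B.
Distance 3: reach G.
Distance 4: reach A, F.
Found F.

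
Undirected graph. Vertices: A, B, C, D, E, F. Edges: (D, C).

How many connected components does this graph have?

From A: component {A}.
From B: component {B}.
From C: component {C, D}.
From E: component {E}.
From F: component {F}.
That's 5 components.

5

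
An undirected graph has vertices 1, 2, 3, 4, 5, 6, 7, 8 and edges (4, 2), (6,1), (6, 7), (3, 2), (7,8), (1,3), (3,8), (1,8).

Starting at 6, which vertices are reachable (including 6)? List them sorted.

1, 2, 3, 4, 6, 7, 8

Start at 6.
Its neighbours: 1, 7.
Then their neighbours: 3, 8.
Then next layer: 2.
Then next layer: 4.
Nothing further is reachable.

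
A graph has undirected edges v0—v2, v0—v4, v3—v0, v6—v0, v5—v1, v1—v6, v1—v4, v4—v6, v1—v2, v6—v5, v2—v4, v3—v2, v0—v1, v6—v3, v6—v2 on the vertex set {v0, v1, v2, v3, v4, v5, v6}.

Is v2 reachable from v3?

Explore from v3.
Distance 1: reach v0, v2, v6.
Found v2.

Yes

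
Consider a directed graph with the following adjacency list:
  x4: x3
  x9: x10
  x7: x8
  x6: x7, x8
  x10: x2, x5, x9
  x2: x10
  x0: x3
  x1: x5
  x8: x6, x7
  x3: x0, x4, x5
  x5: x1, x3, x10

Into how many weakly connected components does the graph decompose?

From x0: component {x0, x1, x2, x3, x4, x5, x9, x10}.
From x6: component {x6, x7, x8}.
That's 2 components.

2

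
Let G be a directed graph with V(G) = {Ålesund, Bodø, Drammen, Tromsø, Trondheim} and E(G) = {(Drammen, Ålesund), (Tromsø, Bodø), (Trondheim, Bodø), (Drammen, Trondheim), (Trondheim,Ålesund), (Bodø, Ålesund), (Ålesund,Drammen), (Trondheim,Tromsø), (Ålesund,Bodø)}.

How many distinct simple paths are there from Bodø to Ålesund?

1

Bodø→Ålesund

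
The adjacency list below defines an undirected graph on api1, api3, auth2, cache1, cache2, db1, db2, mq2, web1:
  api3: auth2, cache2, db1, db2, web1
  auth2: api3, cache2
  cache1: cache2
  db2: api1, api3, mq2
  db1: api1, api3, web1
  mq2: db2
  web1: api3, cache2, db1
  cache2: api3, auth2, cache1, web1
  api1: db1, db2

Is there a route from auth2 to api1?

Explore from auth2.
Distance 1: reach api3, cache2.
Distance 2: reach cache1, db1, db2, web1.
Distance 3: reach api1, mq2.
Found api1.

Yes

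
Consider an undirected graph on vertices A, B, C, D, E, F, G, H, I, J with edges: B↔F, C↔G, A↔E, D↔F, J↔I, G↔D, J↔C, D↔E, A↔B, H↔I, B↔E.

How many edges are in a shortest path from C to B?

Distance 0: C.
Distance 1: G, J.
Distance 2: D, I.
Distance 3: E, F, H.
Distance 4: A, B — contains B.

4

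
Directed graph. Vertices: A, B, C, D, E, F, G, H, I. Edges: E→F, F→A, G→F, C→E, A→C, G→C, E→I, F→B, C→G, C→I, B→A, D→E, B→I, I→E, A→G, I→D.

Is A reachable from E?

Explore from E.
Distance 1: reach F, I.
Distance 2: reach A, B, D.
Found A.

Yes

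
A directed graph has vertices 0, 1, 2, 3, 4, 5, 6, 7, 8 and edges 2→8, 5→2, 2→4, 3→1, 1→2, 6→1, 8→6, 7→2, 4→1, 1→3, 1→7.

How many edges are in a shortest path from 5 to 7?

Distance 0: 5.
Distance 1: 2.
Distance 2: 4, 8.
Distance 3: 1, 6.
Distance 4: 3, 7 — contains 7.

4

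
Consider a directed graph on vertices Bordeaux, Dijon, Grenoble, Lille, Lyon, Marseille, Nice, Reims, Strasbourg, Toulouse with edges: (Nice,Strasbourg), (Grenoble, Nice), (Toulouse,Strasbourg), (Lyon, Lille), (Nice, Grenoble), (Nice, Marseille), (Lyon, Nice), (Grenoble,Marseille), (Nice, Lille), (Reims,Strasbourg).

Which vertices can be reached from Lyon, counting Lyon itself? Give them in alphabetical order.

Grenoble, Lille, Lyon, Marseille, Nice, Strasbourg

Start at Lyon.
Its neighbours: Lille, Nice.
Then their neighbours: Grenoble, Marseille, Strasbourg.
Nothing further is reachable.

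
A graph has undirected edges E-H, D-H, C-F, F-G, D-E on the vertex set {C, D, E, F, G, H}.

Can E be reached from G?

No

Explore from G.
Distance 1: reach F.
Distance 2: reach C.
The search is exhausted without reaching E; it lies in a different component.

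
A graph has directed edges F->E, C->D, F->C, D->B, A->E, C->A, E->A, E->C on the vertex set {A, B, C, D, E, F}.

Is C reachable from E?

Yes

Explore from E.
Distance 1: reach A, C.
Found C.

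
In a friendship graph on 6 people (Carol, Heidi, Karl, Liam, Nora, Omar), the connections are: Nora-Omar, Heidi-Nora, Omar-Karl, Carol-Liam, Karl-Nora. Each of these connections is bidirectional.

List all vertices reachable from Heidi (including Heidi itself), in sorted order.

Heidi, Karl, Nora, Omar

Start at Heidi.
Its neighbours: Nora.
Then their neighbours: Karl, Omar.
Nothing further is reachable.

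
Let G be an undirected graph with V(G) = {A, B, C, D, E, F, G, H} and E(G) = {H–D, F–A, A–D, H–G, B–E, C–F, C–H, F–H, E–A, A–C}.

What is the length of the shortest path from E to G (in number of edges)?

Distance 0: E.
Distance 1: A, B.
Distance 2: C, D, F.
Distance 3: H.
Distance 4: G — contains G.

4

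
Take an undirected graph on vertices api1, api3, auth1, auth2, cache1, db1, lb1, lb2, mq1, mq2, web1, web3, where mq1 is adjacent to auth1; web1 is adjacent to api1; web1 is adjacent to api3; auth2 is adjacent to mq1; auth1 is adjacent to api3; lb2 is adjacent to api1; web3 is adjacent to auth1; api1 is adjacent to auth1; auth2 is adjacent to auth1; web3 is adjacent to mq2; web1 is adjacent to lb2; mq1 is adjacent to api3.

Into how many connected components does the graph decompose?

From api1: component {api1, api3, auth1, auth2, lb2, mq1, mq2, web1, web3}.
From cache1: component {cache1}.
From db1: component {db1}.
From lb1: component {lb1}.
That's 4 components.

4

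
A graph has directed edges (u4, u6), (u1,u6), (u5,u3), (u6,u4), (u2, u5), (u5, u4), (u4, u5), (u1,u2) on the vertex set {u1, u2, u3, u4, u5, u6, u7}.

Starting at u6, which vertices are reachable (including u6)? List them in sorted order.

Start at u6.
Its neighbours: u4.
Then their neighbours: u5.
Then next layer: u3.
Nothing further is reachable.

u3, u4, u5, u6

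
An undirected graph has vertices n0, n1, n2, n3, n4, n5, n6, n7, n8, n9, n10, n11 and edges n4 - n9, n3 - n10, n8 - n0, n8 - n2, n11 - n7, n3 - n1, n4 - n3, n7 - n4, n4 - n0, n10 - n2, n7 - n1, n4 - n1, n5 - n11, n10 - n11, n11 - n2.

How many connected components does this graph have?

From n0: component {n0, n1, n2, n3, n4, n5, n7, n8, n9, n10, n11}.
From n6: component {n6}.
That's 2 components.

2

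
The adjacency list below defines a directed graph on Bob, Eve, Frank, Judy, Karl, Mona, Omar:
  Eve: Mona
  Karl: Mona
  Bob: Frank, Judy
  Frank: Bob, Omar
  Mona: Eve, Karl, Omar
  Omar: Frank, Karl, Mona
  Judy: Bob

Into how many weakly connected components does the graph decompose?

1

From Bob: component {Bob, Eve, Frank, Judy, Karl, Mona, Omar}.
That's 1 component.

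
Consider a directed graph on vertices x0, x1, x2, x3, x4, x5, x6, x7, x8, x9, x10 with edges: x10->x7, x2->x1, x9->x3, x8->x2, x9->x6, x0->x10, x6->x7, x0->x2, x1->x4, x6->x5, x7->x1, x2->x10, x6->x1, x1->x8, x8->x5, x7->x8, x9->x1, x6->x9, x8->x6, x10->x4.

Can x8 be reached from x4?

No

x4 has no outgoing edges, so nothing is reachable from it.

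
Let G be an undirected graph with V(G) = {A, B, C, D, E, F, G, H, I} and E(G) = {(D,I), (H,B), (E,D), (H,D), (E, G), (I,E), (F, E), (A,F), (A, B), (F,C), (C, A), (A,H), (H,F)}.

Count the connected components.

1

From A: component {A, B, C, D, E, F, G, H, I}.
That's 1 component.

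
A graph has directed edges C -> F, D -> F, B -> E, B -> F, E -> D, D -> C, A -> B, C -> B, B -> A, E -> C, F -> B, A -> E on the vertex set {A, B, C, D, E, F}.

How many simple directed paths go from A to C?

4

A→B→E→C
A→B→E→D→C
A→E→C
A→E→D→C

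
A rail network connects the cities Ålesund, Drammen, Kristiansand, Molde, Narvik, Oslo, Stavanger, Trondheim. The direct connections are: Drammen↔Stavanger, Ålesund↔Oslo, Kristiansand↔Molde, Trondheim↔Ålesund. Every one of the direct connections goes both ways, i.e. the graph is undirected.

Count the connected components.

From Ålesund: component {Ålesund, Oslo, Trondheim}.
From Drammen: component {Drammen, Stavanger}.
From Kristiansand: component {Kristiansand, Molde}.
From Narvik: component {Narvik}.
That's 4 components.

4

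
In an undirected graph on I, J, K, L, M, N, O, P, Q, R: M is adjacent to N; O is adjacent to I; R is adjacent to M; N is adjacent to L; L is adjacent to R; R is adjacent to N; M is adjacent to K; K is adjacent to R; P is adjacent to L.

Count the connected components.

4

From I: component {I, O}.
From J: component {J}.
From K: component {K, L, M, N, P, R}.
From Q: component {Q}.
That's 4 components.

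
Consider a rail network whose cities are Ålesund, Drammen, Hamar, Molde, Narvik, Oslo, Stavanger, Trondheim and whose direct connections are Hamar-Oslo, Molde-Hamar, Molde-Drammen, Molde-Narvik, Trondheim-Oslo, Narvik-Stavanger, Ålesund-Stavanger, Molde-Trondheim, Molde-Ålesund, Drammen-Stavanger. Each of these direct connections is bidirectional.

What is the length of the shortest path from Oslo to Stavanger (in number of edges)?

4

Distance 0: Oslo.
Distance 1: Hamar, Trondheim.
Distance 2: Molde.
Distance 3: Ålesund, Drammen, Narvik.
Distance 4: Stavanger — contains Stavanger.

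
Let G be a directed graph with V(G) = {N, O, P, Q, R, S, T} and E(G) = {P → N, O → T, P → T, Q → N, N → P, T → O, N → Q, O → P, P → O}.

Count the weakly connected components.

3

From N: component {N, O, P, Q, T}.
From R: component {R}.
From S: component {S}.
That's 3 components.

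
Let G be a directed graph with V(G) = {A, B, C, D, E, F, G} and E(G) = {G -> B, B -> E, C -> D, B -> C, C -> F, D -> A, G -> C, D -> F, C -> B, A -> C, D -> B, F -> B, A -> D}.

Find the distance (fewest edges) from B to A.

3

Distance 0: B.
Distance 1: C, E.
Distance 2: D, F.
Distance 3: A — contains A.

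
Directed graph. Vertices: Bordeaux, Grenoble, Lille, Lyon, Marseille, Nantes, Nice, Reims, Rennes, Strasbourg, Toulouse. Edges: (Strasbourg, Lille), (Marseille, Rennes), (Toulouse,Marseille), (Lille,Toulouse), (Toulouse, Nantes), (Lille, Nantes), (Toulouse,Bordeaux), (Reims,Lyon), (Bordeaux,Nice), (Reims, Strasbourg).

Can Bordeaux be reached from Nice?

No

Nice has no outgoing edges, so nothing is reachable from it.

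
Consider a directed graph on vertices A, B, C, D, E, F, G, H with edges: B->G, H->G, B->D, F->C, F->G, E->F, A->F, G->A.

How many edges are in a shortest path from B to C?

Distance 0: B.
Distance 1: D, G.
Distance 2: A.
Distance 3: F.
Distance 4: C — contains C.

4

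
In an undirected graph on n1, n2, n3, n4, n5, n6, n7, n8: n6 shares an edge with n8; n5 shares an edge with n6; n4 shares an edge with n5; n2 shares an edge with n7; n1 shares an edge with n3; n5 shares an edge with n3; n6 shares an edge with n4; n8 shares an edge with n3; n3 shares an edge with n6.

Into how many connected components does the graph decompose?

From n1: component {n1, n3, n4, n5, n6, n8}.
From n2: component {n2, n7}.
That's 2 components.

2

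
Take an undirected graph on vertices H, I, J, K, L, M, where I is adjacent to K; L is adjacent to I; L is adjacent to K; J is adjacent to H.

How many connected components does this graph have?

From H: component {H, J}.
From I: component {I, K, L}.
From M: component {M}.
That's 3 components.

3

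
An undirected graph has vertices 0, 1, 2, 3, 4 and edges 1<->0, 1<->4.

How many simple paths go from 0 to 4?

1

0–1–4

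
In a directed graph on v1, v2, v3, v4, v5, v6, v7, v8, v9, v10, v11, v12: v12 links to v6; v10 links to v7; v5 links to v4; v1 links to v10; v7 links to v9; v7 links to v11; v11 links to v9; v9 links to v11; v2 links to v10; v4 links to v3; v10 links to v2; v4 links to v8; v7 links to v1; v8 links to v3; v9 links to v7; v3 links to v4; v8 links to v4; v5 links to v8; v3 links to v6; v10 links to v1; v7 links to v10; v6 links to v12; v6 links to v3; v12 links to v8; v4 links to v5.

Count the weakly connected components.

From v1: component {v1, v2, v7, v9, v10, v11}.
From v3: component {v3, v4, v5, v6, v8, v12}.
That's 2 components.

2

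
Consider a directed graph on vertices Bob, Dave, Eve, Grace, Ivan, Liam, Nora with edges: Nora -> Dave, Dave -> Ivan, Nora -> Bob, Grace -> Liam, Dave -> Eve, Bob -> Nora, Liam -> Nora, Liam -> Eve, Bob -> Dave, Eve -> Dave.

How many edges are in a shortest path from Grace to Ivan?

Distance 0: Grace.
Distance 1: Liam.
Distance 2: Eve, Nora.
Distance 3: Bob, Dave.
Distance 4: Ivan — contains Ivan.

4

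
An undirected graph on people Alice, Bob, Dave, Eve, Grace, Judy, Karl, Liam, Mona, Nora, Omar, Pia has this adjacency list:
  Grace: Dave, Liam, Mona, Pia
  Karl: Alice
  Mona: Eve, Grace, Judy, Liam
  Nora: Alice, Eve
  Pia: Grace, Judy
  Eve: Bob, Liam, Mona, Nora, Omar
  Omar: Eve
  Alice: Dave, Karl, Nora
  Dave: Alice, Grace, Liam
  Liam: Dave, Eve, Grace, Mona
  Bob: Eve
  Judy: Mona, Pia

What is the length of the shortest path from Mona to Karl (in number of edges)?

4

Distance 0: Mona.
Distance 1: Eve, Grace, Judy, Liam.
Distance 2: Bob, Dave, Nora, Omar, Pia.
Distance 3: Alice.
Distance 4: Karl — contains Karl.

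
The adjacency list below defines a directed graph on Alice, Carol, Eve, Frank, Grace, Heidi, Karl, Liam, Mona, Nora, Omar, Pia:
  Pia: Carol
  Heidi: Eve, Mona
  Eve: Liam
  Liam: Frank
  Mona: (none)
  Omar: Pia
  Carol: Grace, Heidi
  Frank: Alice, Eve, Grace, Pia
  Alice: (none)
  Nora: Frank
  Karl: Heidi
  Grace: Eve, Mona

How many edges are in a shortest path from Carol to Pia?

Distance 0: Carol.
Distance 1: Grace, Heidi.
Distance 2: Eve, Mona.
Distance 3: Liam.
Distance 4: Frank.
Distance 5: Alice, Pia — contains Pia.

5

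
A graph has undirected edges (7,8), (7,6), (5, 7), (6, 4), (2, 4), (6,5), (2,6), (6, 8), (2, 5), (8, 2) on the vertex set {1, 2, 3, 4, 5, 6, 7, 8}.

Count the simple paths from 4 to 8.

15

4–2–5–6–7–8
4–2–5–6–8
4–2–5–7–6–8
4–2–5–7–8
4–2–6–5–7–8
4–2–6–7–8
4–2–6–8
4–2–8
4–6–2–5–7–8
4–6–2–8
4–6–5–2–8
4–6–5–7–8
4–6–7–5–2–8
4–6–7–8
4–6–8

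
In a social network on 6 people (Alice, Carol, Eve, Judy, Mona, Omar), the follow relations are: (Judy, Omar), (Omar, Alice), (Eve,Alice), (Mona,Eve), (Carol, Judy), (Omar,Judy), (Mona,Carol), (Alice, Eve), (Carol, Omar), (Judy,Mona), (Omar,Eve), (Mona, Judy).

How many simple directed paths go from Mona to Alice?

7

Mona→Carol→Judy→Omar→Alice
Mona→Carol→Judy→Omar→Eve→Alice
Mona→Carol→Omar→Alice
Mona→Carol→Omar→Eve→Alice
Mona→Eve→Alice
Mona→Judy→Omar→Alice
Mona→Judy→Omar→Eve→Alice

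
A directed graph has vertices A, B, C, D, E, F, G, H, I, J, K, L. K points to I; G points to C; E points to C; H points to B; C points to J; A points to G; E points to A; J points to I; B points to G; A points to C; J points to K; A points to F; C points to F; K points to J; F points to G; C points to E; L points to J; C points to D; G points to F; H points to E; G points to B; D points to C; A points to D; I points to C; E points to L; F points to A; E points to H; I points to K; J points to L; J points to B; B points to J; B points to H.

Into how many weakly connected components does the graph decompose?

From A: component {A, B, C, D, E, F, G, H, I, J, K, L}.
That's 1 component.

1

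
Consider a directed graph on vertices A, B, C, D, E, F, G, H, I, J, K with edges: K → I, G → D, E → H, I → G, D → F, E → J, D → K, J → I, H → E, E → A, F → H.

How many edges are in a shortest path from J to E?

6

Distance 0: J.
Distance 1: I.
Distance 2: G.
Distance 3: D.
Distance 4: F, K.
Distance 5: H.
Distance 6: E — contains E.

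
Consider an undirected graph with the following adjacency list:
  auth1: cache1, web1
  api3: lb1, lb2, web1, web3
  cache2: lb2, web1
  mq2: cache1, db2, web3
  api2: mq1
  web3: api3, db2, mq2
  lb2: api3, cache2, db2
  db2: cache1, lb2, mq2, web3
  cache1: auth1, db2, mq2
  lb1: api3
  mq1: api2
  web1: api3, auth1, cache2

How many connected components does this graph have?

2

From api2: component {api2, mq1}.
From api3: component {api3, auth1, cache1, cache2, db2, lb1, lb2, mq2, web1, web3}.
That's 2 components.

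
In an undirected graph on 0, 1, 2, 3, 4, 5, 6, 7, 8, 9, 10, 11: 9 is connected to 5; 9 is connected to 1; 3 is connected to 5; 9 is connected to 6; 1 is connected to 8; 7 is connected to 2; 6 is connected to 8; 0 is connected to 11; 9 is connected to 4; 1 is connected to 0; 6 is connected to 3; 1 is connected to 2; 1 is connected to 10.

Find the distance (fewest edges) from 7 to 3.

5

Distance 0: 7.
Distance 1: 2.
Distance 2: 1.
Distance 3: 0, 8, 9, 10.
Distance 4: 4, 5, 6, 11.
Distance 5: 3 — contains 3.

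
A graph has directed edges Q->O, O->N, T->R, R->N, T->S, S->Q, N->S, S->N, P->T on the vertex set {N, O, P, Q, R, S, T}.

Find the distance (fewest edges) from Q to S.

Distance 0: Q.
Distance 1: O.
Distance 2: N.
Distance 3: S — contains S.

3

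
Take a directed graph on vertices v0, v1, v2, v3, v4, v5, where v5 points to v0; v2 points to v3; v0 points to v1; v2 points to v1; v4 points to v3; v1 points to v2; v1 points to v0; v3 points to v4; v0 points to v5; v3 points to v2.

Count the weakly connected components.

1

From v0: component {v0, v1, v2, v3, v4, v5}.
That's 1 component.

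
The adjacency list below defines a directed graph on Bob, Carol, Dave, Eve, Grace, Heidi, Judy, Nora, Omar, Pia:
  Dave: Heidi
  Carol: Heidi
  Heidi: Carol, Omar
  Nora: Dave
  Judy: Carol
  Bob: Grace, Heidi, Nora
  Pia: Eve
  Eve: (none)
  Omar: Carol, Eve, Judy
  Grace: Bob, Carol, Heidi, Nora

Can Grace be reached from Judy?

No

Explore from Judy.
Distance 1: reach Carol.
Distance 2: reach Heidi.
Distance 3: reach Omar.
Distance 4: reach Eve.
The search from Judy is exhausted; no directed path reaches Grace.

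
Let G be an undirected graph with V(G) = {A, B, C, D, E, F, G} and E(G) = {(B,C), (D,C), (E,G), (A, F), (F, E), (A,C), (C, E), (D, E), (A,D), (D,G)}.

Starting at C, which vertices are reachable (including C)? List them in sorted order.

Start at C.
Its neighbours: A, B, D, E.
Then their neighbours: F, G.
Every vertex is now reached.

A, B, C, D, E, F, G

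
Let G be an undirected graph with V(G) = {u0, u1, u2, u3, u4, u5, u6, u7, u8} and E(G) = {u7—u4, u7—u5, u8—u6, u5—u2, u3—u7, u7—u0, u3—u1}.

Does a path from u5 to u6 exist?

No

Explore from u5.
Distance 1: reach u2, u7.
Distance 2: reach u0, u3, u4.
Distance 3: reach u1.
The search is exhausted without reaching u6; it lies in a different component.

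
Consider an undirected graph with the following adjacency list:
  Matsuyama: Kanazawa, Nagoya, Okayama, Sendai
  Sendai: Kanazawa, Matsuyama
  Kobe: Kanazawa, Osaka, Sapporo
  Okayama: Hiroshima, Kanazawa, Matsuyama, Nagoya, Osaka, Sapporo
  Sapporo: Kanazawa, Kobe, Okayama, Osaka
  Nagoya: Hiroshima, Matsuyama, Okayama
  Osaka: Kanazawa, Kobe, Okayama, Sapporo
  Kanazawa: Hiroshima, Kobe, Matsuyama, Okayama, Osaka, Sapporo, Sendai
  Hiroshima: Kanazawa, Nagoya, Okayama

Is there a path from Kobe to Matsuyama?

Explore from Kobe.
Distance 1: reach Kanazawa, Osaka, Sapporo.
Distance 2: reach Hiroshima, Matsuyama, Okayama, Sendai.
Found Matsuyama.

Yes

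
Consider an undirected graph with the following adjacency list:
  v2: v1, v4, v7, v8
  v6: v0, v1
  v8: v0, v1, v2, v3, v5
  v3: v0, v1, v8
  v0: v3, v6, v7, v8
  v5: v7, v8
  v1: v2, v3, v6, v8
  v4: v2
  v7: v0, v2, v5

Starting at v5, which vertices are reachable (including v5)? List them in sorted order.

v0, v1, v2, v3, v4, v5, v6, v7, v8

Start at v5.
Its neighbours: v7, v8.
Then their neighbours: v0, v1, v2, v3.
Then next layer: v4, v6.
Every vertex is now reached.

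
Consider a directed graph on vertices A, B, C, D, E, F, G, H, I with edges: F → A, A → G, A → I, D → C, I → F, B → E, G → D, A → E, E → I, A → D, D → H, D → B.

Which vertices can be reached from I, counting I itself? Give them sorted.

Start at I.
Its neighbours: F.
Then their neighbours: A.
Then next layer: D, E, G.
Then next layer: B, C, H.
Every vertex is now reached.

A, B, C, D, E, F, G, H, I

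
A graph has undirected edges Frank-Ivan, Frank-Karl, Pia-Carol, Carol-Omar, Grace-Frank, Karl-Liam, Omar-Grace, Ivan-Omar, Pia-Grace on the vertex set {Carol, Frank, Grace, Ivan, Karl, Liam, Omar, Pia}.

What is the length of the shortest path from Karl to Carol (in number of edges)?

4

Distance 0: Karl.
Distance 1: Frank, Liam.
Distance 2: Grace, Ivan.
Distance 3: Omar, Pia.
Distance 4: Carol — contains Carol.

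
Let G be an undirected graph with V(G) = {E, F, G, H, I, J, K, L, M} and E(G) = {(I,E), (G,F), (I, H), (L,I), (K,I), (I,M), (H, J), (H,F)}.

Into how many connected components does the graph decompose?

1

From E: component {E, F, G, H, I, J, K, L, M}.
That's 1 component.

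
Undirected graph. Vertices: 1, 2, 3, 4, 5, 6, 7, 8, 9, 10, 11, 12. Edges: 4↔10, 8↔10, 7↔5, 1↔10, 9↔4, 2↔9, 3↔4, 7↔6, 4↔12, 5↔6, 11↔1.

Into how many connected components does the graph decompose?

2

From 1: component {1, 2, 3, 4, 8, 9, 10, 11, 12}.
From 5: component {5, 6, 7}.
That's 2 components.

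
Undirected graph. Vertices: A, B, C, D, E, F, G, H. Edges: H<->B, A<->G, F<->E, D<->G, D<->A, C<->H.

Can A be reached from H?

No

Explore from H.
Distance 1: reach B, C.
The search is exhausted without reaching A; it lies in a different component.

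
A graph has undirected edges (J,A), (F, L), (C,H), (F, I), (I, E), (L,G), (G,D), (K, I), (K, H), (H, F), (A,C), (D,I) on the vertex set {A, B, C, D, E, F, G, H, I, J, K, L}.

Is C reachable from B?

B has no edges, so nothing is reachable from it.

No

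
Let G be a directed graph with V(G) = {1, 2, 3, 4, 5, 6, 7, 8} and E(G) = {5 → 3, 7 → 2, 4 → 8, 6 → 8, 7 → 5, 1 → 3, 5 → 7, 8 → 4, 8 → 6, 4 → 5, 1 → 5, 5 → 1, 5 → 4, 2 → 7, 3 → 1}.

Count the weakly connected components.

1

From 1: component {1, 2, 3, 4, 5, 6, 7, 8}.
That's 1 component.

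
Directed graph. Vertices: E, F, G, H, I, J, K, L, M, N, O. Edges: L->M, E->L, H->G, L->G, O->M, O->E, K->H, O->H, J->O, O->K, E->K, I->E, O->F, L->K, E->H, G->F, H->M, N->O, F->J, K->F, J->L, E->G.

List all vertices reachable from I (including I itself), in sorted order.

E, F, G, H, I, J, K, L, M, O

Start at I.
Its neighbours: E.
Then their neighbours: G, H, K, L.
Then next layer: F, M.
Then next layer: J.
Then next layer: O.
Nothing further is reachable.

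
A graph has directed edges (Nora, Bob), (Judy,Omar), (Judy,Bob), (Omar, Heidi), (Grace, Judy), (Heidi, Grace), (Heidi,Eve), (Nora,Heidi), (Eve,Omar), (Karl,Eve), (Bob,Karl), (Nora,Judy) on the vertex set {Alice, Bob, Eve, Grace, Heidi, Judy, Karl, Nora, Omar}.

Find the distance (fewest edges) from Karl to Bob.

Distance 0: Karl.
Distance 1: Eve.
Distance 2: Omar.
Distance 3: Heidi.
Distance 4: Grace.
Distance 5: Judy.
Distance 6: Bob — contains Bob.

6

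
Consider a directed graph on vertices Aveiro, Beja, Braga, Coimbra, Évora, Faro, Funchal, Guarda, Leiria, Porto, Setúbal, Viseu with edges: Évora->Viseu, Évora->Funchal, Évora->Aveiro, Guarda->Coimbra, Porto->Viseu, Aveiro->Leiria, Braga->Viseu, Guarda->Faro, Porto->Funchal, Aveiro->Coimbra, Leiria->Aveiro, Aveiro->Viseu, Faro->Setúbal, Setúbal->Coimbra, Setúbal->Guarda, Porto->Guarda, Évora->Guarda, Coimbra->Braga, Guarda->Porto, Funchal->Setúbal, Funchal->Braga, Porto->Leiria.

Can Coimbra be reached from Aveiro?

Explore from Aveiro.
Distance 1: reach Coimbra, Leiria, Viseu.
Found Coimbra.

Yes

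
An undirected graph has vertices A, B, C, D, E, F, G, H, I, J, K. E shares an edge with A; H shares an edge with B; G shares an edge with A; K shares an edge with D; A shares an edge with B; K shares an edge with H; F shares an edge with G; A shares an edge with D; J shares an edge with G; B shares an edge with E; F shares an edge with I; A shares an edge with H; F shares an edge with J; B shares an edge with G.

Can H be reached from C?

C has no edges, so nothing is reachable from it.

No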